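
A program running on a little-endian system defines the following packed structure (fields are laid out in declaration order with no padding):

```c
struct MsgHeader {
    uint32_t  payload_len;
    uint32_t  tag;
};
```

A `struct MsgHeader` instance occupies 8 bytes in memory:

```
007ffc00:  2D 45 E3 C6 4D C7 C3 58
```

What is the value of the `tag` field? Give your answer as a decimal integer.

`tag` follows `payload_len` (4 bytes), so it starts at byte offset 4 and occupies 4 bytes.
Bytes at offsets 4..7: 4D C7 C3 58.
Little-endian stores the least-significant byte at the lowest address.
Reassemble most-significant byte first: 58 C3 C7 4D → 0x58C3C74D.
0x58C3C74D = 1489225549.

1489225549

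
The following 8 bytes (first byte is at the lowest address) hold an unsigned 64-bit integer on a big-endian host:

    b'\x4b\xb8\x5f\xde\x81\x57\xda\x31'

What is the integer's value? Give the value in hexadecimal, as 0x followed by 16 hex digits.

Big-endian stores the most-significant byte at the lowest address.
The bytes are already most-significant first: 0x4BB85FDE8157DA31.

0x4BB85FDE8157DA31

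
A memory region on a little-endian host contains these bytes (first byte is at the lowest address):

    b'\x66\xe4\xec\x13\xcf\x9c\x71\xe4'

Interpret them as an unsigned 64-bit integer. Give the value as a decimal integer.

16461110526222328934

In little-endian order the low byte comes first in memory.
Reassemble most-significant byte first: E4 71 9C CF 13 EC E4 66 → 0xE4719CCF13ECE466.
0xE4719CCF13ECE466 = 16461110526222328934.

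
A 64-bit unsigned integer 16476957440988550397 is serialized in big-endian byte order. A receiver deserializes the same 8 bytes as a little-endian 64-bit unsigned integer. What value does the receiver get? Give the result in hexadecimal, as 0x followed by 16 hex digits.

16476957440988550397 in 64-bit hexadecimal is 0xE4A9E97E715A14FD.
Stored big-endian, the bytes at ascending addresses are E4 A9 E9 7E 71 5A 14 FD.
Read back as little-endian, the first byte is least significant, giving 0xFD145A717EE9A9E4.

0xFD145A717EE9A9E4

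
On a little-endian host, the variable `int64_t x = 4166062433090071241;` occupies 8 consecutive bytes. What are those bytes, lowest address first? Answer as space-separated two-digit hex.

4166062433090071241 in hexadecimal, padded to 64 bits, is 0x39D0D3B5CC6EEAC9.
Split into bytes (most-significant first): 39 D0 D3 B5 CC 6E EA C9.
Little-endian: lowest address holds the least-significant byte.
So at ascending addresses the bytes are C9 EA 6E CC B5 D3 D0 39.

C9 EA 6E CC B5 D3 D0 39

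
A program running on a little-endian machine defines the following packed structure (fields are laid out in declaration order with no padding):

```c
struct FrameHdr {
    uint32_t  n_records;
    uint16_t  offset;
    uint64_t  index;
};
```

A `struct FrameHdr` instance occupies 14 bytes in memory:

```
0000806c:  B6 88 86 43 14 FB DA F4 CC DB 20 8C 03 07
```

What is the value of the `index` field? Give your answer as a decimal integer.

505401655950111962

`index` follows `n_records` (4 B), `offset` (2 B), so it starts at offset 4 + 2 = 6 and occupies 8 bytes.
Bytes at offsets 6..13: DA F4 CC DB 20 8C 03 07.
Little-endian stores the least-significant byte at the lowest address.
Reassemble most-significant byte first: 07 03 8C 20 DB CC F4 DA → 0x07038C20DBCCF4DA.
0x07038C20DBCCF4DA = 505401655950111962.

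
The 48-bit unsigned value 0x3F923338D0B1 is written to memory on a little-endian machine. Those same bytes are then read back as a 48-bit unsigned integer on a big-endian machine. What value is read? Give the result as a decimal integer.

195507854217791

Stored little-endian, the bytes at ascending addresses are B1 D0 38 33 92 3F.
Read back as big-endian, the last byte is least significant, giving 0xB1D03833923F.
0xB1D03833923F = 195507854217791.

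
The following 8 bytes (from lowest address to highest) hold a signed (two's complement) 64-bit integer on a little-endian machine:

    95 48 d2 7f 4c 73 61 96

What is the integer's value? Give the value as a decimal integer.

-7610675122880231275

Little-endian: lowest address holds the least-significant byte.
Reassemble most-significant byte first: 96 61 73 4C 7F D2 48 95 → 0x9661734C7FD24895.
Top bit is set, so as a signed 64-bit value this is 0x9661734C7FD24895 − 2^64 = -7610675122880231275.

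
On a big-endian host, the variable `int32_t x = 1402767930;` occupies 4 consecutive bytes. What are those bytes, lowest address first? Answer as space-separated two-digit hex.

53 9C 8A 3A

1402767930 in hexadecimal, padded to 32 bits, is 0x539C8A3A.
Split into bytes (most-significant first): 53 9C 8A 3A.
In big-endian order the high byte comes first in memory.
So the memory order matches the most-significant-first order: 53 9C 8A 3A.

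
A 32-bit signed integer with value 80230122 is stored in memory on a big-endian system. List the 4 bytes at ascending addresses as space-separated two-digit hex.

04 C8 36 EA

80230122 in hexadecimal, padded to 32 bits, is 0x04C836EA.
Split into bytes (most-significant first): 04 C8 36 EA.
Big-endian stores the most-significant byte at the lowest address.
So the memory order matches the most-significant-first order: 04 C8 36 EA.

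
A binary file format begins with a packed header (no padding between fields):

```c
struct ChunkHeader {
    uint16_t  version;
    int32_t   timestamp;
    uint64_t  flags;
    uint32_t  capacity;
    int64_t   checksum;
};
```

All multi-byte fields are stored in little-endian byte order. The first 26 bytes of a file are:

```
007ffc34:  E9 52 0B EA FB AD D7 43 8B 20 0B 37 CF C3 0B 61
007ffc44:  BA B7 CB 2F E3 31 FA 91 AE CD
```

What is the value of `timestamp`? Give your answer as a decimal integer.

-1375999477

`timestamp` follows `version` (2 bytes), so it starts at byte offset 2 and occupies 4 bytes.
Bytes at offsets 2..5: 0B EA FB AD.
Little-endian stores the least-significant byte at the lowest address.
Reassemble most-significant byte first: AD FB EA 0B → 0xADFBEA0B.
Top bit is set, so as a signed 32-bit value this is 0xADFBEA0B − 2^32 = -1375999477.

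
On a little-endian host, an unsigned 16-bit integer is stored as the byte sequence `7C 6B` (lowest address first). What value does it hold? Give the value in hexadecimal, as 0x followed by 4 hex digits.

In little-endian order the low byte comes first in memory.
Reassemble most-significant byte first: 6B 7C → 0x6B7C.

0x6B7C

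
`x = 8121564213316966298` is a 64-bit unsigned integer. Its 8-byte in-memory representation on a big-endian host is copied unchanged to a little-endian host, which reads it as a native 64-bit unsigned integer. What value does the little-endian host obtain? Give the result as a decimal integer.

11121437260092257648

8121564213316966298 in 64-bit hexadecimal is 0x70B5979F4348579A.
Stored big-endian, the bytes at ascending addresses are 70 B5 97 9F 43 48 57 9A.
Read back as little-endian, the first byte is least significant, giving 0x9A5748439F97B570.
0x9A5748439F97B570 = 11121437260092257648.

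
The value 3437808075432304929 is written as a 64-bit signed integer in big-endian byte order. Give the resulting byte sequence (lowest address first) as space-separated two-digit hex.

3437808075432304929 in hexadecimal, padded to 64 bits, is 0x2FB58C3AF61CA121.
Split into bytes (most-significant first): 2F B5 8C 3A F6 1C A1 21.
Big-endian stores the most-significant byte at the lowest address.
So the memory order matches the most-significant-first order: 2F B5 8C 3A F6 1C A1 21.

2F B5 8C 3A F6 1C A1 21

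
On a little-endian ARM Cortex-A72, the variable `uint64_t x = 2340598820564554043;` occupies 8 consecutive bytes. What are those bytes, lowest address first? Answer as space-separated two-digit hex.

3B D1 72 ED 39 7A 7B 20

2340598820564554043 in hexadecimal, padded to 64 bits, is 0x207B7A39ED72D13B.
Split into bytes (most-significant first): 20 7B 7A 39 ED 72 D1 3B.
In little-endian order the low byte comes first in memory.
So at ascending addresses the bytes are 3B D1 72 ED 39 7A 7B 20.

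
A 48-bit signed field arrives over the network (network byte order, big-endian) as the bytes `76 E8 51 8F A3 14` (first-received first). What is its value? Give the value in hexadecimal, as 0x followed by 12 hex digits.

0x76E8518FA314

Big-endian stores the most-significant byte at the lowest address.
The bytes are already most-significant first: 0x76E8518FA314.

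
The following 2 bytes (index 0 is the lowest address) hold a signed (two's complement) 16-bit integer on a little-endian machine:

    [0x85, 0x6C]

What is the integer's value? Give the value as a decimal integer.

Little-endian: lowest address holds the least-significant byte.
Reassemble most-significant byte first: 6C 85 → 0x6C85.
0x6C85 = 27781.

27781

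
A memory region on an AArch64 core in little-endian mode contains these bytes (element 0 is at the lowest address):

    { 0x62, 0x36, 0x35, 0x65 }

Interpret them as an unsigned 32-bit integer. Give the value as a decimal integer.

1697986146

Little-endian: lowest address holds the least-significant byte.
Reassemble most-significant byte first: 65 35 36 62 → 0x65353662.
0x65353662 = 1697986146.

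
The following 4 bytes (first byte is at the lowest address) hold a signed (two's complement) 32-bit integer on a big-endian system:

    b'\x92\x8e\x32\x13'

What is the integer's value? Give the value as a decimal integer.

Big-endian: lowest address holds the most-significant byte.
The bytes are already most-significant first: 0x928E3213.
Top bit is set, so as a signed 32-bit value this is 0x928E3213 − 2^32 = -1836174829.

-1836174829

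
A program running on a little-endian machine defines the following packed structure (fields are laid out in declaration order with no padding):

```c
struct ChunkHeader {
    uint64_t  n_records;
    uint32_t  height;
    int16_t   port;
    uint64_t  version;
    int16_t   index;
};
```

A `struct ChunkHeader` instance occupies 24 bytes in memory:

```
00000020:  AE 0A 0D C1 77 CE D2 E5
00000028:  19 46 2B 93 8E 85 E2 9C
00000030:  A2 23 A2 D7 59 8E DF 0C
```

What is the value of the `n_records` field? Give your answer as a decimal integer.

`n_records` is the first field, at byte offset 0, occupying 8 bytes.
Bytes at offsets 0..7: AE 0A 0D C1 77 CE D2 E5.
In little-endian order the low byte comes first in memory.
Reassemble most-significant byte first: E5 D2 CE 77 C1 0D 0A AE → 0xE5D2CE77C10D0AAE.
0xE5D2CE77C10D0AAE = 16560525793530022574.

16560525793530022574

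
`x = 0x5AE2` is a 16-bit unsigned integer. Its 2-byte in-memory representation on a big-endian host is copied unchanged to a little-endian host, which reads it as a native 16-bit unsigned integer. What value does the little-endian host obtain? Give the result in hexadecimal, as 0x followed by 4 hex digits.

0xE25A

Stored big-endian, the bytes at ascending addresses are 5A E2.
Read back as little-endian, the first byte is least significant, giving 0xE25A.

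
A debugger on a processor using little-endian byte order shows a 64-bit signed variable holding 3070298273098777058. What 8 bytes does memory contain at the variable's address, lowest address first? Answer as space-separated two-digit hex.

E2 41 8C 22 03 E4 9B 2A

3070298273098777058 in hexadecimal, padded to 64 bits, is 0x2A9BE403228C41E2.
Split into bytes (most-significant first): 2A 9B E4 03 22 8C 41 E2.
Little-endian: lowest address holds the least-significant byte.
So at ascending addresses the bytes are E2 41 8C 22 03 E4 9B 2A.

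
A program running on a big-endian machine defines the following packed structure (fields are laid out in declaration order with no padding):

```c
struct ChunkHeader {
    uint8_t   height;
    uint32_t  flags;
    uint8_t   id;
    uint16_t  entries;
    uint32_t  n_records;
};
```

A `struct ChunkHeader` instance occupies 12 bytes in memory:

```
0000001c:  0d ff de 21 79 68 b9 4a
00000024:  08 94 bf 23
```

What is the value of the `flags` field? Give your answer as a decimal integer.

4292747641

`flags` follows `height` (1 byte), so it starts at byte offset 1 and occupies 4 bytes.
Bytes at offsets 1..4: FF DE 21 79.
Big-endian stores the most-significant byte at the lowest address.
The bytes are already most-significant first: 0xFFDE2179.
0xFFDE2179 = 4292747641.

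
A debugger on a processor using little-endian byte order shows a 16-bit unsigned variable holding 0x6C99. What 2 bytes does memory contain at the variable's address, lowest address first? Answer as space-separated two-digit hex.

99 6C

Split into bytes (most-significant first): 6C 99.
In little-endian order the low byte comes first in memory.
So at ascending addresses the bytes are 99 6C.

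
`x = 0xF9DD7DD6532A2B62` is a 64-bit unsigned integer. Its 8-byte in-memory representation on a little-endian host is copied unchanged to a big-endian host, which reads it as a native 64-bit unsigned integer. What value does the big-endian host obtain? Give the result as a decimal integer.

7073794179284721145

Stored little-endian, the bytes at ascending addresses are 62 2B 2A 53 D6 7D DD F9.
Read back as big-endian, the last byte is least significant, giving 0x622B2A53D67DDDF9.
0x622B2A53D67DDDF9 = 7073794179284721145.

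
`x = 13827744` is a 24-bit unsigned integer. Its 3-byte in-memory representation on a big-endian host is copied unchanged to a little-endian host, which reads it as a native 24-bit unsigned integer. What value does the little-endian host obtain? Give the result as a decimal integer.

13827744 in 24-bit hexadecimal is 0xD2FEA0.
Stored big-endian, the bytes at ascending addresses are D2 FE A0.
Read back as little-endian, the first byte is least significant, giving 0xA0FED2.
0xA0FED2 = 10550994.

10550994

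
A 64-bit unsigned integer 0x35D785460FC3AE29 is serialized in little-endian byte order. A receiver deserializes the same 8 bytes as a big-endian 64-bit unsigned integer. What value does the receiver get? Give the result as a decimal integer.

3003552471877801781

Stored little-endian, the bytes at ascending addresses are 29 AE C3 0F 46 85 D7 35.
Read back as big-endian, the last byte is least significant, giving 0x29AEC30F4685D735.
0x29AEC30F4685D735 = 3003552471877801781.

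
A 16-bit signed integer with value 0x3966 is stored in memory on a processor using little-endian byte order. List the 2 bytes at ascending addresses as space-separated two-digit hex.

66 39

Split into bytes (most-significant first): 39 66.
Little-endian stores the least-significant byte at the lowest address.
So at ascending addresses the bytes are 66 39.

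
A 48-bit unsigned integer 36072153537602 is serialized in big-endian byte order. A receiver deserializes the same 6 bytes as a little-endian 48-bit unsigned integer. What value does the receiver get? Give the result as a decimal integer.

36072153537602 in 48-bit hexadecimal is 0x20CEB3E5DC42.
Stored big-endian, the bytes at ascending addresses are 20 CE B3 E5 DC 42.
Read back as little-endian, the first byte is least significant, giving 0x42DCE5B3CE20.
0x42DCE5B3CE20 = 73516514004512.

73516514004512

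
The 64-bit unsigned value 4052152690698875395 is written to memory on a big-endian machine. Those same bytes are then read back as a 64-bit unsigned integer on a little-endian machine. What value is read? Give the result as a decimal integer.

4052152690698875395 in 64-bit hexadecimal is 0x383C236728BFF203.
Stored big-endian, the bytes at ascending addresses are 38 3C 23 67 28 BF F2 03.
Read back as little-endian, the first byte is least significant, giving 0x03F2BF2867233C38.
0x03F2BF2867233C38 = 284499906727722040.

284499906727722040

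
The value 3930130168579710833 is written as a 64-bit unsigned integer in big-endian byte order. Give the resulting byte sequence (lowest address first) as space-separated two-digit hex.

36 8A A0 90 CB 3D 5F 71

3930130168579710833 in hexadecimal, padded to 64 bits, is 0x368AA090CB3D5F71.
Split into bytes (most-significant first): 36 8A A0 90 CB 3D 5F 71.
Big-endian stores the most-significant byte at the lowest address.
So the memory order matches the most-significant-first order: 36 8A A0 90 CB 3D 5F 71.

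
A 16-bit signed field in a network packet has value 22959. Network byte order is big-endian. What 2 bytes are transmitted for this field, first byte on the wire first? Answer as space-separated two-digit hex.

59 AF

22959 in hexadecimal, padded to 16 bits, is 0x59AF.
Split into bytes (most-significant first): 59 AF.
Big-endian stores the most-significant byte at the lowest address.
So the memory order matches the most-significant-first order: 59 AF.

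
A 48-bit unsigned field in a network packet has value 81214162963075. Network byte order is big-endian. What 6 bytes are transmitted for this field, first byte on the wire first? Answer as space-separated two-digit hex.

49 DD 25 55 8A 83

81214162963075 in hexadecimal, padded to 48 bits, is 0x49DD25558A83.
Split into bytes (most-significant first): 49 DD 25 55 8A 83.
Big-endian stores the most-significant byte at the lowest address.
So the memory order matches the most-significant-first order: 49 DD 25 55 8A 83.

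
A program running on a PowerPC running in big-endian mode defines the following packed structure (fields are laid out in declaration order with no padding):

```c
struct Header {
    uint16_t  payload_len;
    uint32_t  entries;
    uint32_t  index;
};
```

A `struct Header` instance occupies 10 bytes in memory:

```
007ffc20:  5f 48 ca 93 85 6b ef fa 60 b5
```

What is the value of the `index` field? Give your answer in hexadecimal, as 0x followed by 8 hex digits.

0xEFFA60B5

`index` follows `payload_len` (2 B), `entries` (4 B), so it starts at offset 2 + 4 = 6 and occupies 4 bytes.
Bytes at offsets 6..9: EF FA 60 B5.
In big-endian order the high byte comes first in memory.
The bytes are already most-significant first: 0xEFFA60B5.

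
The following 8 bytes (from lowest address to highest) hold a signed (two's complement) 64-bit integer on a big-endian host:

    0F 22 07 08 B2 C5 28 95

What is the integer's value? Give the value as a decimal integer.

1090441793717479573

In big-endian order the high byte comes first in memory.
The bytes are already most-significant first: 0x0F220708B2C52895.
0x0F220708B2C52895 = 1090441793717479573.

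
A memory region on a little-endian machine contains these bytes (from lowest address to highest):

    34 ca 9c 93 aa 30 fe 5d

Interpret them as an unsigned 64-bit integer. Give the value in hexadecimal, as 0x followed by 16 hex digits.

0x5DFE30AA939CCA34

In little-endian order the low byte comes first in memory.
Reassemble most-significant byte first: 5D FE 30 AA 93 9C CA 34 → 0x5DFE30AA939CCA34.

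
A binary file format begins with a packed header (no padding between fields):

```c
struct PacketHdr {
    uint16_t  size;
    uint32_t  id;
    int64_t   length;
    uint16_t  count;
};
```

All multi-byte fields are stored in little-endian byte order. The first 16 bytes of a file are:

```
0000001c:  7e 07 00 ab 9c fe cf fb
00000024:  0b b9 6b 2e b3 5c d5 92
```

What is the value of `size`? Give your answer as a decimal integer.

1918

`size` is the first field, at byte offset 0, occupying 2 bytes.
Bytes at offsets 0..1: 7E 07.
Little-endian: lowest address holds the least-significant byte.
Reassemble most-significant byte first: 07 7E → 0x077E.
0x077E = 1918.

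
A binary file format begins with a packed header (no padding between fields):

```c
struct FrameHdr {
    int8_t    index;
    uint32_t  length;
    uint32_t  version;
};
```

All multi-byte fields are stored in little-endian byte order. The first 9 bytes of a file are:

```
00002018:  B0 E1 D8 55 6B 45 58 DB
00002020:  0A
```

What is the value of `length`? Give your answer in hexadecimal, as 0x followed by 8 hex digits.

`length` follows `index` (1 byte), so it starts at byte offset 1 and occupies 4 bytes.
Bytes at offsets 1..4: E1 D8 55 6B.
In little-endian order the low byte comes first in memory.
Reassemble most-significant byte first: 6B 55 D8 E1 → 0x6B55D8E1.

0x6B55D8E1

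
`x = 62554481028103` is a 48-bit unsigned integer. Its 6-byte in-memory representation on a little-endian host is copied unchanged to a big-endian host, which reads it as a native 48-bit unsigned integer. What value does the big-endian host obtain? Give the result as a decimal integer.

62554481028103 in 48-bit hexadecimal is 0x38E4999EEC07.
Stored little-endian, the bytes at ascending addresses are 07 EC 9E 99 E4 38.
Read back as big-endian, the last byte is least significant, giving 0x07EC9E99E438.
0x07EC9E99E438 = 8712854561848.

8712854561848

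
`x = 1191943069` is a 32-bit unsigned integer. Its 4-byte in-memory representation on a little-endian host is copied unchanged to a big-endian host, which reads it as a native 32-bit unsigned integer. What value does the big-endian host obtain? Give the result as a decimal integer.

2644183879

1191943069 in 32-bit hexadecimal is 0x470B9B9D.
Stored little-endian, the bytes at ascending addresses are 9D 9B 0B 47.
Read back as big-endian, the last byte is least significant, giving 0x9D9B0B47.
0x9D9B0B47 = 2644183879.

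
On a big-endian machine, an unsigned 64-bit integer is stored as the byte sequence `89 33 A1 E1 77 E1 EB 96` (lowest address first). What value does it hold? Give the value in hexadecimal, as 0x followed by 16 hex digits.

In big-endian order the high byte comes first in memory.
The bytes are already most-significant first: 0x8933A1E177E1EB96.

0x8933A1E177E1EB96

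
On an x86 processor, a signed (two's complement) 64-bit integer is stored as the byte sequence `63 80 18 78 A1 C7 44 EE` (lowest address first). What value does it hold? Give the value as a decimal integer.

-1277676897947844509

Little-endian: lowest address holds the least-significant byte.
Reassemble most-significant byte first: EE 44 C7 A1 78 18 80 63 → 0xEE44C7A178188063.
Top bit is set, so as a signed 64-bit value this is 0xEE44C7A178188063 − 2^64 = -1277676897947844509.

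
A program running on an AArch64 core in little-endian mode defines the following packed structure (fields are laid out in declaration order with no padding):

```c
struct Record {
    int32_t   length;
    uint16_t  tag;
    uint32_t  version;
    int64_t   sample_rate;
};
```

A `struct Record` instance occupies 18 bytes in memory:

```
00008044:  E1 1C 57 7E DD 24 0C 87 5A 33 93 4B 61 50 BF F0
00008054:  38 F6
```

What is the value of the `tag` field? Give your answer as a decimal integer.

`tag` follows `length` (4 bytes), so it starts at byte offset 4 and occupies 2 bytes.
Bytes at offsets 4..5: DD 24.
In little-endian order the low byte comes first in memory.
Reassemble most-significant byte first: 24 DD → 0x24DD.
0x24DD = 9437.

9437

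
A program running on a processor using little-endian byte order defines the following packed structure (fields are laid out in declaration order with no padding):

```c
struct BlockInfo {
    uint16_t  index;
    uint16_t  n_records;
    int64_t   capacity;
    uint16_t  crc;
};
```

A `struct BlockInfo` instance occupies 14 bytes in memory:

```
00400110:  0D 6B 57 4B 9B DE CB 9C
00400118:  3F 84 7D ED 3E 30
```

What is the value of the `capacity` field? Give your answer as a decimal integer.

-1333764505883386213

`capacity` follows `index` (2 B), `n_records` (2 B), so it starts at offset 2 + 2 = 4 and occupies 8 bytes.
Bytes at offsets 4..11: 9B DE CB 9C 3F 84 7D ED.
Little-endian stores the least-significant byte at the lowest address.
Reassemble most-significant byte first: ED 7D 84 3F 9C CB DE 9B → 0xED7D843F9CCBDE9B.
Top bit is set, so as a signed 64-bit value this is 0xED7D843F9CCBDE9B − 2^64 = -1333764505883386213.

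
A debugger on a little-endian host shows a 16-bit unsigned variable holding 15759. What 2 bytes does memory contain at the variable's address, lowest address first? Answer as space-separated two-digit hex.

8F 3D

15759 in hexadecimal, padded to 16 bits, is 0x3D8F.
Split into bytes (most-significant first): 3D 8F.
Little-endian: lowest address holds the least-significant byte.
So at ascending addresses the bytes are 8F 3D.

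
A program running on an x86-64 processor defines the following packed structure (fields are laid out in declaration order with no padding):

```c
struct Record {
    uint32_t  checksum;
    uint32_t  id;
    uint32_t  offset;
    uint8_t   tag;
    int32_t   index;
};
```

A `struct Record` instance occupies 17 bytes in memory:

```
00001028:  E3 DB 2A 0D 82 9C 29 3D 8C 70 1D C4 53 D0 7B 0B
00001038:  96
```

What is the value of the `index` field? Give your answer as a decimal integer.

-1777632304

`index` follows `checksum` (4 B), `id` (4 B), `offset` (4 B), `tag` (1 B), so it starts at offset 4 + 4 + 4 + 1 = 13 and occupies 4 bytes.
Bytes at offsets 13..16: D0 7B 0B 96.
Little-endian stores the least-significant byte at the lowest address.
Reassemble most-significant byte first: 96 0B 7B D0 → 0x960B7BD0.
Top bit is set, so as a signed 32-bit value this is 0x960B7BD0 − 2^32 = -1777632304.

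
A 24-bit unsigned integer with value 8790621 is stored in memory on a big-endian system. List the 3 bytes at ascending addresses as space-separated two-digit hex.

8790621 in hexadecimal, padded to 24 bits, is 0x86225D.
Split into bytes (most-significant first): 86 22 5D.
Big-endian stores the most-significant byte at the lowest address.
So the memory order matches the most-significant-first order: 86 22 5D.

86 22 5D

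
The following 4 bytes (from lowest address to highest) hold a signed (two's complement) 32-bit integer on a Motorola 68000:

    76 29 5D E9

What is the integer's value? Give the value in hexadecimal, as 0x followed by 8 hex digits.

In big-endian order the high byte comes first in memory.
The bytes are already most-significant first: 0x76295DE9.

0x76295DE9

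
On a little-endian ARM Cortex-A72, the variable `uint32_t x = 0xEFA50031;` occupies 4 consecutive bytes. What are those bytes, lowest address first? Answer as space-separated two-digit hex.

31 00 A5 EF

Split into bytes (most-significant first): EF A5 00 31.
In little-endian order the low byte comes first in memory.
So at ascending addresses the bytes are 31 00 A5 EF.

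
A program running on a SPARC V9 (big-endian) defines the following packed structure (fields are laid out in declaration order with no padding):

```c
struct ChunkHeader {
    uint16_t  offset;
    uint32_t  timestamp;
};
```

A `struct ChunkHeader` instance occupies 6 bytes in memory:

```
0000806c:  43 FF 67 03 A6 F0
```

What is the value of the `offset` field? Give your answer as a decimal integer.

`offset` is the first field, at byte offset 0, occupying 2 bytes.
Bytes at offsets 0..1: 43 FF.
Big-endian stores the most-significant byte at the lowest address.
The bytes are already most-significant first: 0x43FF.
0x43FF = 17407.

17407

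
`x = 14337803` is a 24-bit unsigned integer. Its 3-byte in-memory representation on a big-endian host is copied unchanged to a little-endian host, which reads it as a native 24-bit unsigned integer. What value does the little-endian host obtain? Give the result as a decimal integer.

14337803 in 24-bit hexadecimal is 0xDAC70B.
Stored big-endian, the bytes at ascending addresses are DA C7 0B.
Read back as little-endian, the first byte is least significant, giving 0x0BC7DA.
0x0BC7DA = 772058.

772058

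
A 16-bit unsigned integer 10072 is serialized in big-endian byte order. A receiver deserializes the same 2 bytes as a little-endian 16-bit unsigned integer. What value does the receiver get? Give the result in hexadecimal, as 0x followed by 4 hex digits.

0x5827

10072 in 16-bit hexadecimal is 0x2758.
Stored big-endian, the bytes at ascending addresses are 27 58.
Read back as little-endian, the first byte is least significant, giving 0x5827.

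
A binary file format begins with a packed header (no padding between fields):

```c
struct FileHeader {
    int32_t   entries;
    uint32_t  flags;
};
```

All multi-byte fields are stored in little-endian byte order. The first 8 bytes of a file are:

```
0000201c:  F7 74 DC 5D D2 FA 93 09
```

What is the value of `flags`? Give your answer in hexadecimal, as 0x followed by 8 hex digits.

`flags` follows `entries` (4 bytes), so it starts at byte offset 4 and occupies 4 bytes.
Bytes at offsets 4..7: D2 FA 93 09.
In little-endian order the low byte comes first in memory.
Reassemble most-significant byte first: 09 93 FA D2 → 0x0993FAD2.

0x0993FAD2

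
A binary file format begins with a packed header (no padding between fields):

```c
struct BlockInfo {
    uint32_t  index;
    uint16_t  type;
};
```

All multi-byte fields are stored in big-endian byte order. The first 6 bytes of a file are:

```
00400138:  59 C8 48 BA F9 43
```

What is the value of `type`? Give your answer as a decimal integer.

`type` follows `index` (4 bytes), so it starts at byte offset 4 and occupies 2 bytes.
Bytes at offsets 4..5: F9 43.
Big-endian: lowest address holds the most-significant byte.
The bytes are already most-significant first: 0xF943.
0xF943 = 63811.

63811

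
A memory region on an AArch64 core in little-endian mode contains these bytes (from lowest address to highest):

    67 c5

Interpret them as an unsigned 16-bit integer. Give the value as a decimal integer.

50535

Little-endian stores the least-significant byte at the lowest address.
Reassemble most-significant byte first: C5 67 → 0xC567.
0xC567 = 50535.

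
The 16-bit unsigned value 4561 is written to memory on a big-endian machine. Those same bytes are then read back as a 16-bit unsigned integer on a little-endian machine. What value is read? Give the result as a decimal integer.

4561 in 16-bit hexadecimal is 0x11D1.
Stored big-endian, the bytes at ascending addresses are 11 D1.
Read back as little-endian, the first byte is least significant, giving 0xD111.
0xD111 = 53521.

53521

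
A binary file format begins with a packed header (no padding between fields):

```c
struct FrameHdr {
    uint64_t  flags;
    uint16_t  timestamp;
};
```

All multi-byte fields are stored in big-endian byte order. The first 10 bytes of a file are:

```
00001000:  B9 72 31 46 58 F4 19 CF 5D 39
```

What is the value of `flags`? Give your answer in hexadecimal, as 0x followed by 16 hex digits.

0xB972314658F419CF

`flags` is the first field, at byte offset 0, occupying 8 bytes.
Bytes at offsets 0..7: B9 72 31 46 58 F4 19 CF.
In big-endian order the high byte comes first in memory.
The bytes are already most-significant first: 0xB972314658F419CF.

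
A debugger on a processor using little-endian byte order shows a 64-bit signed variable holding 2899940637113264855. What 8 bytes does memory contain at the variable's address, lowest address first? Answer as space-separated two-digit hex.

D7 2A DB 18 A5 A8 3E 28

2899940637113264855 in hexadecimal, padded to 64 bits, is 0x283EA8A518DB2AD7.
Split into bytes (most-significant first): 28 3E A8 A5 18 DB 2A D7.
Little-endian: lowest address holds the least-significant byte.
So at ascending addresses the bytes are D7 2A DB 18 A5 A8 3E 28.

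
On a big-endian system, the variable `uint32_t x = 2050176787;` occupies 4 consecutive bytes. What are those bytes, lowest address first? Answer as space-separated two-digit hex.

7A 33 37 13

2050176787 in hexadecimal, padded to 32 bits, is 0x7A333713.
Split into bytes (most-significant first): 7A 33 37 13.
In big-endian order the high byte comes first in memory.
So the memory order matches the most-significant-first order: 7A 33 37 13.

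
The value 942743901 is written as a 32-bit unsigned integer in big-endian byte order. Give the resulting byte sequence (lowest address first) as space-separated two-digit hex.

38 31 21 5D

942743901 in hexadecimal, padded to 32 bits, is 0x3831215D.
Split into bytes (most-significant first): 38 31 21 5D.
Big-endian: lowest address holds the most-significant byte.
So the memory order matches the most-significant-first order: 38 31 21 5D.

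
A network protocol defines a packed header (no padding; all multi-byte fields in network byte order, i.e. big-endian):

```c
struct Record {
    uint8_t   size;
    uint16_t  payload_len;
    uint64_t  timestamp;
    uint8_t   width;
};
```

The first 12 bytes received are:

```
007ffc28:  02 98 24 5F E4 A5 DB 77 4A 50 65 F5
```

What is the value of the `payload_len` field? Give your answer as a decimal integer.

`payload_len` follows `size` (1 byte), so it starts at byte offset 1 and occupies 2 bytes.
Bytes at offsets 1..2: 98 24.
Big-endian: lowest address holds the most-significant byte.
The bytes are already most-significant first: 0x9824.
0x9824 = 38948.

38948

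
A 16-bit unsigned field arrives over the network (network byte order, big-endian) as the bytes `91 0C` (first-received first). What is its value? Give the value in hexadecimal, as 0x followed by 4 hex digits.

0x910C

Big-endian: lowest address holds the most-significant byte.
The bytes are already most-significant first: 0x910C.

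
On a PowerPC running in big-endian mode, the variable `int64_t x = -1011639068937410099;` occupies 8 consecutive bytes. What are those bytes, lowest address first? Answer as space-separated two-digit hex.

Two's complement of -1011639068937410099 in 64 bits: 1011639068937410099 = 0x0E0A105F90EBD633; invert → 0xF1F5EFA06F1429CC; add 1 → 0xF1F5EFA06F1429CD.
Split into bytes (most-significant first): F1 F5 EF A0 6F 14 29 CD.
Big-endian stores the most-significant byte at the lowest address.
So the memory order matches the most-significant-first order: F1 F5 EF A0 6F 14 29 CD.

F1 F5 EF A0 6F 14 29 CD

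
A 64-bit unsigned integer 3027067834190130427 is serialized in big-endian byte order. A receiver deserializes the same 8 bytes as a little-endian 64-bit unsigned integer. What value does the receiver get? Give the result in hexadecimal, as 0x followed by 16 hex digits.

0xFBECE937284E022A

3027067834190130427 in 64-bit hexadecimal is 0x2A024E2837E9ECFB.
Stored big-endian, the bytes at ascending addresses are 2A 02 4E 28 37 E9 EC FB.
Read back as little-endian, the first byte is least significant, giving 0xFBECE937284E022A.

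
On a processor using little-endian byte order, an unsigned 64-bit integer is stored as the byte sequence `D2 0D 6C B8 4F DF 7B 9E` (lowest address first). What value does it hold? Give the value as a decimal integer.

11419966813617524178

Little-endian: lowest address holds the least-significant byte.
Reassemble most-significant byte first: 9E 7B DF 4F B8 6C 0D D2 → 0x9E7BDF4FB86C0DD2.
0x9E7BDF4FB86C0DD2 = 11419966813617524178.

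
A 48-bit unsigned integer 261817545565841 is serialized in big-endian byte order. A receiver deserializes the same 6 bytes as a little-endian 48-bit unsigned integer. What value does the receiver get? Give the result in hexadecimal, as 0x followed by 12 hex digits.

0x91A6CC251FEE

261817545565841 in 48-bit hexadecimal is 0xEE1F25CCA691.
Stored big-endian, the bytes at ascending addresses are EE 1F 25 CC A6 91.
Read back as little-endian, the first byte is least significant, giving 0x91A6CC251FEE.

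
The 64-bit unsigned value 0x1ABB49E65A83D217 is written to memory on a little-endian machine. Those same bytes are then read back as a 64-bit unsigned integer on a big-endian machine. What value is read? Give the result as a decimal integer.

1716578834415467290

Stored little-endian, the bytes at ascending addresses are 17 D2 83 5A E6 49 BB 1A.
Read back as big-endian, the last byte is least significant, giving 0x17D2835AE649BB1A.
0x17D2835AE649BB1A = 1716578834415467290.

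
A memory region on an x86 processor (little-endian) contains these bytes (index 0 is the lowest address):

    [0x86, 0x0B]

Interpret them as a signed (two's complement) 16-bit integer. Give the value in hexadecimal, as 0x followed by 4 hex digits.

0x0B86

Little-endian: lowest address holds the least-significant byte.
Reassemble most-significant byte first: 0B 86 → 0x0B86.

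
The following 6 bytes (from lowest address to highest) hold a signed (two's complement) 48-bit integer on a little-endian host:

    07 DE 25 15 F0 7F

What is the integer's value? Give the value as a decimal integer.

In little-endian order the low byte comes first in memory.
Reassemble most-significant byte first: 7F F0 15 25 DE 07 → 0x7FF01525DE07.
0x7FF01525DE07 = 140669123681799.

140669123681799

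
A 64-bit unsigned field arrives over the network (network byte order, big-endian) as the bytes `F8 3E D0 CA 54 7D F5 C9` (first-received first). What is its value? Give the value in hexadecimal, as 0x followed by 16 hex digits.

Big-endian: lowest address holds the most-significant byte.
The bytes are already most-significant first: 0xF83ED0CA547DF5C9.

0xF83ED0CA547DF5C9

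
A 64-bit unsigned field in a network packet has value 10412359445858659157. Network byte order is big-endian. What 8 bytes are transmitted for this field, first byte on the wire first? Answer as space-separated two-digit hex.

10412359445858659157 in hexadecimal, padded to 64 bits, is 0x908021BFBC16AB55.
Split into bytes (most-significant first): 90 80 21 BF BC 16 AB 55.
In big-endian order the high byte comes first in memory.
So the memory order matches the most-significant-first order: 90 80 21 BF BC 16 AB 55.

90 80 21 BF BC 16 AB 55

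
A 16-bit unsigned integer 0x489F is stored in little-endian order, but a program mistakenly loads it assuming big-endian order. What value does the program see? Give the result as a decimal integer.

40776

Stored little-endian, the bytes at ascending addresses are 9F 48.
Read back as big-endian, the last byte is least significant, giving 0x9F48.
0x9F48 = 40776.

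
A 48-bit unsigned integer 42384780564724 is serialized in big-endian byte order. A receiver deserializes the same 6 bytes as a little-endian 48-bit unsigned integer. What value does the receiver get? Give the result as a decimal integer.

42384780564724 in 48-bit hexadecimal is 0x268C79CA18F4.
Stored big-endian, the bytes at ascending addresses are 26 8C 79 CA 18 F4.
Read back as little-endian, the first byte is least significant, giving 0xF418CA798C26.
0xF418CA798C26 = 268387313355814.

268387313355814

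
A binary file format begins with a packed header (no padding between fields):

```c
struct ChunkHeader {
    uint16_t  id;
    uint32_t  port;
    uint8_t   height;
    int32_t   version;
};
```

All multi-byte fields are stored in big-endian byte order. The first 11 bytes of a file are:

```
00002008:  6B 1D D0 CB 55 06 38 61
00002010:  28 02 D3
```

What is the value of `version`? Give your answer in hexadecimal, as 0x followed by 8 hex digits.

`version` follows `id` (2 B), `port` (4 B), `height` (1 B), so it starts at offset 2 + 4 + 1 = 7 and occupies 4 bytes.
Bytes at offsets 7..10: 61 28 02 D3.
Big-endian stores the most-significant byte at the lowest address.
The bytes are already most-significant first: 0x612802D3.

0x612802D3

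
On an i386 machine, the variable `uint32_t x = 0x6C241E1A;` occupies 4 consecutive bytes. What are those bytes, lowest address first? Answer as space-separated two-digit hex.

Split into bytes (most-significant first): 6C 24 1E 1A.
In little-endian order the low byte comes first in memory.
So at ascending addresses the bytes are 1A 1E 24 6C.

1A 1E 24 6C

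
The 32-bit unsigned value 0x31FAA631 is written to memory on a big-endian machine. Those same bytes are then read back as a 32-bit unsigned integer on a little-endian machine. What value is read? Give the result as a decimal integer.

Stored big-endian, the bytes at ascending addresses are 31 FA A6 31.
Read back as little-endian, the first byte is least significant, giving 0x31A6FA31.
0x31A6FA31 = 833026609.

833026609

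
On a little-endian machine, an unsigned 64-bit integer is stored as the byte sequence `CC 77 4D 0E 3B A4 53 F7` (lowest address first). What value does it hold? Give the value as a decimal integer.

Little-endian: lowest address holds the least-significant byte.
Reassemble most-significant byte first: F7 53 A4 3B 0E 4D 77 CC → 0xF753A43B0E4D77CC.
0xF753A43B0E4D77CC = 17821768723985168332.

17821768723985168332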